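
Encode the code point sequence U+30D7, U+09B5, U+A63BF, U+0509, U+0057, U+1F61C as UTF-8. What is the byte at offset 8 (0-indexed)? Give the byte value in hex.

0x8E

U+30D7 → 3-byte form E3 83 97 at offsets 0–2.
U+09B5 → 3-byte form E0 A6 B5 at offsets 3–5.
U+A63BF → 4-byte form F2 A6 8E BF at offsets 6–9.
Offset 8 falls in char 3's range; it's byte 3 of F2 A6 8E BF = 0x8E.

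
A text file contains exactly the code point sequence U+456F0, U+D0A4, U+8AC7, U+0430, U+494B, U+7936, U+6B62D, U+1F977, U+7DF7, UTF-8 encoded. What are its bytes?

U+456F0: 4-byte form → F1 85 9B B0.
U+D0A4: 3-byte form → ED 82 A4.
U+8AC7: 3-byte form → E8 AB 87.
U+0430: 2-byte form → D0 B0.
U+494B: 3-byte form → E4 A5 8B.
U+7936: 3-byte form → E7 A4 B6.
U+6B62D: 4-byte form → F1 AB 98 AD.
U+1F977: 4-byte form → F0 9F A5 B7.
U+7DF7: 3-byte form → E7 B7 B7.
Concatenated (29 bytes): F1 85 9B B0 ED 82 A4 E8 AB 87 D0 B0 E4 A5 8B E7 A4 B6 F1 AB 98 AD F0 9F A5 B7 E7 B7 B7.

F1 85 9B B0 ED 82 A4 E8 AB 87 D0 B0 E4 A5 8B E7 A4 B6 F1 AB 98 AD F0 9F A5 B7 E7 B7 B7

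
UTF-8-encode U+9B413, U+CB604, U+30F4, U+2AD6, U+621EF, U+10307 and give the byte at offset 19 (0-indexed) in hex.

0x90

U+9B413 → 4-byte form F2 9B 90 93 at offsets 0–3.
U+CB604 → 4-byte form F3 8B 98 84 at offsets 4–7.
U+30F4 → 3-byte form E3 83 B4 at offsets 8–10.
U+2AD6 → 3-byte form E2 AB 96 at offsets 11–13.
U+621EF → 4-byte form F1 A2 87 AF at offsets 14–17.
U+10307 → 4-byte form F0 90 8C 87 at offsets 18–21.
Offset 19 falls in char 6's range; it's byte 2 of F0 90 8C 87 = 0x90.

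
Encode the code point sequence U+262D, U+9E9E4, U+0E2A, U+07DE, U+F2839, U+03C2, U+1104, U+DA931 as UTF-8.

E2 98 AD F2 9E A7 A4 E0 B8 AA DF 9E F3 B2 A0 B9 CF 82 E1 84 84 F3 9A A4 B1

U+262D: 3-byte form → E2 98 AD.
U+9E9E4: 4-byte form → F2 9E A7 A4.
U+0E2A: 3-byte form → E0 B8 AA.
U+07DE: 2-byte form → DF 9E.
U+F2839: 4-byte form → F3 B2 A0 B9.
U+03C2: 2-byte form → CF 82.
U+1104: 3-byte form → E1 84 84.
U+DA931: 4-byte form → F3 9A A4 B1.
Concatenated (25 bytes): E2 98 AD F2 9E A7 A4 E0 B8 AA DF 9E F3 B2 A0 B9 CF 82 E1 84 84 F3 9A A4 B1.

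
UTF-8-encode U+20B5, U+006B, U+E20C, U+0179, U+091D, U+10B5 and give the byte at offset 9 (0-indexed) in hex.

0xE0

U+20B5 → 3-byte form E2 82 B5 at offsets 0–2.
U+006B → 1-byte form 6B at offsets 3–3.
U+E20C → 3-byte form EE 88 8C at offsets 4–6.
U+0179 → 2-byte form C5 B9 at offsets 7–8.
U+091D → 3-byte form E0 A4 9D at offsets 9–11.
Offset 9 falls in char 5's range; it's byte 1 of E0 A4 9D = 0xE0.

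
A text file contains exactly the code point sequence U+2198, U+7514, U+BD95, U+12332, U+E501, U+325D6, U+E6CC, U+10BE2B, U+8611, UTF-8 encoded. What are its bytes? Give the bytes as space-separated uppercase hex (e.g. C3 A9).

E2 86 98 E7 94 94 EB B6 95 F0 92 8C B2 EE 94 81 F0 B2 97 96 EE 9B 8C F4 8B B8 AB E8 98 91

U+2198: 3-byte form → E2 86 98.
U+7514: 3-byte form → E7 94 94.
U+BD95: 3-byte form → EB B6 95.
U+12332: 4-byte form → F0 92 8C B2.
U+E501: 3-byte form → EE 94 81.
U+325D6: 4-byte form → F0 B2 97 96.
U+E6CC: 3-byte form → EE 9B 8C.
U+10BE2B: 4-byte form → F4 8B B8 AB.
U+8611: 3-byte form → E8 98 91.
Concatenated (30 bytes): E2 86 98 E7 94 94 EB B6 95 F0 92 8C B2 EE 94 81 F0 B2 97 96 EE 9B 8C F4 8B B8 AB E8 98 91.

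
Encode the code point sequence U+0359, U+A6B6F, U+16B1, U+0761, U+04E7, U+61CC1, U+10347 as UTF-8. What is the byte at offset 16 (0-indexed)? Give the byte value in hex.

0x81

U+0359 → 2-byte form CD 99 at offsets 0–1.
U+A6B6F → 4-byte form F2 A6 AD AF at offsets 2–5.
U+16B1 → 3-byte form E1 9A B1 at offsets 6–8.
U+0761 → 2-byte form DD A1 at offsets 9–10.
U+04E7 → 2-byte form D3 A7 at offsets 11–12.
U+61CC1 → 4-byte form F1 A1 B3 81 at offsets 13–16.
Offset 16 falls in char 6's range; it's byte 4 of F1 A1 B3 81 = 0x81.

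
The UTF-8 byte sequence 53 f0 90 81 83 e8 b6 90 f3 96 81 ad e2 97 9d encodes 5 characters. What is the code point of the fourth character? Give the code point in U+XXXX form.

U+D606D

Offset 0: leading byte 0x53 = 01010011 → 1-byte char #1 = 53.
Offset 1: leading byte 0xF0 = 11110000 → 4-byte char #2 = F0 90 81 83.
Offset 5: leading byte 0xE8 = 11101000 → 3-byte char #3 = E8 B6 90.
Offset 8: leading byte 0xF3 = 11110011 → 4-byte char #4 = F3 96 81 AD.
Leading byte 0xF3 = 11110011 matches 11110xxx → 4-byte sequence.
Byte 1: 0xF3 = 11110011, payload 011 (3 bits).
Byte 2: 0x96 = 10010110 (10xxxxxx ✓), payload 010110.
Byte 3: 0x81 = 10000001 (10xxxxxx ✓), payload 000001.
Byte 4: 0xAD = 10101101 (10xxxxxx ✓), payload 101101.
Concatenate: 011010110000001101101 = 0xD606D (21 bits → U+D606D).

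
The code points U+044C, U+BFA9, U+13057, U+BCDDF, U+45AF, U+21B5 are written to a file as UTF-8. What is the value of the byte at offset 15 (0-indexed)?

U+044C → 2-byte form D1 8C at offsets 0–1.
U+BFA9 → 3-byte form EB BE A9 at offsets 2–4.
U+13057 → 4-byte form F0 93 81 97 at offsets 5–8.
U+BCDDF → 4-byte form F2 BC B7 9F at offsets 9–12.
U+45AF → 3-byte form E4 96 AF at offsets 13–15.
Offset 15 falls in char 5's range; it's byte 3 of E4 96 AF = 0xAF.

0xAF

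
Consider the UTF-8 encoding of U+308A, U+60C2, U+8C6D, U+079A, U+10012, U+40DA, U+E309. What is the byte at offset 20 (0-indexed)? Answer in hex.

U+308A → 3-byte form E3 82 8A at offsets 0–2.
U+60C2 → 3-byte form E6 83 82 at offsets 3–5.
U+8C6D → 3-byte form E8 B1 AD at offsets 6–8.
U+079A → 2-byte form DE 9A at offsets 9–10.
U+10012 → 4-byte form F0 90 80 92 at offsets 11–14.
U+40DA → 3-byte form E4 83 9A at offsets 15–17.
U+E309 → 3-byte form EE 8C 89 at offsets 18–20.
Offset 20 falls in char 7's range; it's byte 3 of EE 8C 89 = 0x89.

0x89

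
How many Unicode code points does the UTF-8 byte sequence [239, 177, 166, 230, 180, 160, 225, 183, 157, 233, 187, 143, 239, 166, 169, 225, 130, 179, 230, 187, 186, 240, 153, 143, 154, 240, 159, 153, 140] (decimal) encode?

Byte at offset 0: 0xEF = 11101111 → 3-byte char (#1). Advance 3.
Byte at offset 3: 0xE6 = 11100110 → 3-byte char (#2). Advance 3.
Byte at offset 6: 0xE1 = 11100001 → 3-byte char (#3). Advance 3.
Byte at offset 9: 0xE9 = 11101001 → 3-byte char (#4). Advance 3.
Byte at offset 12: 0xEF = 11101111 → 3-byte char (#5). Advance 3.
Byte at offset 15: 0xE1 = 11100001 → 3-byte char (#6). Advance 3.
Byte at offset 18: 0xE6 = 11100110 → 3-byte char (#7). Advance 3.
Byte at offset 21: 0xF0 = 11110000 → 4-byte char (#8). Advance 4.
Byte at offset 25: 0xF0 = 11110000 → 4-byte char (#9). Advance 4.
Reached end at offset 29 after 9 code points.

9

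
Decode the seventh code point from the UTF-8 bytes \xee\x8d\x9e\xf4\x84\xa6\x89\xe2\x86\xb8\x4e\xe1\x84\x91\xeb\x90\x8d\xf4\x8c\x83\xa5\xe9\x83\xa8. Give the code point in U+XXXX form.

U+10C0E5

Offset 0: leading byte 0xEE = 11101110 → 3-byte char #1 = EE 8D 9E.
Offset 3: leading byte 0xF4 = 11110100 → 4-byte char #2 = F4 84 A6 89.
Offset 7: leading byte 0xE2 = 11100010 → 3-byte char #3 = E2 86 B8.
Offset 10: leading byte 0x4E = 01001110 → 1-byte char #4 = 4E.
Offset 11: leading byte 0xE1 = 11100001 → 3-byte char #5 = E1 84 91.
Offset 14: leading byte 0xEB = 11101011 → 3-byte char #6 = EB 90 8D.
Offset 17: leading byte 0xF4 = 11110100 → 4-byte char #7 = F4 8C 83 A5.
Leading byte 0xF4 = 11110100 matches 11110xxx → 4-byte sequence.
Byte 1: 0xF4 = 11110100, payload 100 (3 bits).
Byte 2: 0x8C = 10001100 (10xxxxxx ✓), payload 001100.
Byte 3: 0x83 = 10000011 (10xxxxxx ✓), payload 000011.
Byte 4: 0xA5 = 10100101 (10xxxxxx ✓), payload 100101.
Concatenate: 100001100000011100101 = 0x10C0E5 (21 bits → U+10C0E5).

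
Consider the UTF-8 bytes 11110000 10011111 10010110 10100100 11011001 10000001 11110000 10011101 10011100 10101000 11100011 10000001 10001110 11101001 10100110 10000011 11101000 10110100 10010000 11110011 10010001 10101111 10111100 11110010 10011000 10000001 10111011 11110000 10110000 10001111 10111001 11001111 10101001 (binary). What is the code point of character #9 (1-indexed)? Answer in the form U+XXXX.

U+303F9

Offset 0: leading byte 0xF0 = 11110000 → 4-byte char #1 = F0 9F 96 A4.
Offset 4: leading byte 0xD9 = 11011001 → 2-byte char #2 = D9 81.
Offset 6: leading byte 0xF0 = 11110000 → 4-byte char #3 = F0 9D 9C A8.
Offset 10: leading byte 0xE3 = 11100011 → 3-byte char #4 = E3 81 8E.
Offset 13: leading byte 0xE9 = 11101001 → 3-byte char #5 = E9 A6 83.
Offset 16: leading byte 0xE8 = 11101000 → 3-byte char #6 = E8 B4 90.
Offset 19: leading byte 0xF3 = 11110011 → 4-byte char #7 = F3 91 AF BC.
Offset 23: leading byte 0xF2 = 11110010 → 4-byte char #8 = F2 98 81 BB.
Offset 27: leading byte 0xF0 = 11110000 → 4-byte char #9 = F0 B0 8F B9.
Leading byte 0xF0 = 11110000 matches 11110xxx → 4-byte sequence.
Byte 1: 0xF0 = 11110000, payload 000 (3 bits).
Byte 2: 0xB0 = 10110000 (10xxxxxx ✓), payload 110000.
Byte 3: 0x8F = 10001111 (10xxxxxx ✓), payload 001111.
Byte 4: 0xB9 = 10111001 (10xxxxxx ✓), payload 111001.
Concatenate: 000110000001111111001 = 0x303F9 (21 bits → U+303F9).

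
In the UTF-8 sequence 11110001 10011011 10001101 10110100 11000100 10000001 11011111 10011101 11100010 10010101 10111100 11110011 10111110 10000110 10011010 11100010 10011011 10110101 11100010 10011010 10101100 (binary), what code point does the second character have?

U+0101

Offset 0: leading byte 0xF1 = 11110001 → 4-byte char #1 = F1 9B 8D B4.
Offset 4: leading byte 0xC4 = 11000100 → 2-byte char #2 = C4 81.
Leading byte 0xC4 = 11000100 matches 110xxxxx → 2-byte sequence.
Byte 1: 0xC4 = 11000100, payload 00100 (5 bits).
Byte 2: 0x81 = 10000001 (10xxxxxx ✓), payload 000001.
Concatenate: 00100000001 = 0x101 (11 bits → U+0101).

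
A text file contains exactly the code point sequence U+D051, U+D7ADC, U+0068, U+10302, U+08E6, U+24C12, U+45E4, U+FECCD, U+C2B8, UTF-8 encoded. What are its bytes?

U+D051: 3-byte form → ED 81 91.
U+D7ADC: 4-byte form → F3 97 AB 9C.
U+0068: 1-byte form → 68.
U+10302: 4-byte form → F0 90 8C 82.
U+08E6: 3-byte form → E0 A3 A6.
U+24C12: 4-byte form → F0 A4 B0 92.
U+45E4: 3-byte form → E4 97 A4.
U+FECCD: 4-byte form → F3 BE B3 8D.
U+C2B8: 3-byte form → EC 8A B8.
Concatenated (29 bytes): ED 81 91 F3 97 AB 9C 68 F0 90 8C 82 E0 A3 A6 F0 A4 B0 92 E4 97 A4 F3 BE B3 8D EC 8A B8.

ED 81 91 F3 97 AB 9C 68 F0 90 8C 82 E0 A3 A6 F0 A4 B0 92 E4 97 A4 F3 BE B3 8D EC 8A B8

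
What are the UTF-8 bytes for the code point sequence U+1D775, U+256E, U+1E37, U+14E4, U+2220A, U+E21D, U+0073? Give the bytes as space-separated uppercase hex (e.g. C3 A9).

F0 9D 9D B5 E2 95 AE E1 B8 B7 E1 93 A4 F0 A2 88 8A EE 88 9D 73

U+1D775: 4-byte form → F0 9D 9D B5.
U+256E: 3-byte form → E2 95 AE.
U+1E37: 3-byte form → E1 B8 B7.
U+14E4: 3-byte form → E1 93 A4.
U+2220A: 4-byte form → F0 A2 88 8A.
U+E21D: 3-byte form → EE 88 9D.
U+0073: 1-byte form → 73.
Concatenated (21 bytes): F0 9D 9D B5 E2 95 AE E1 B8 B7 E1 93 A4 F0 A2 88 8A EE 88 9D 73.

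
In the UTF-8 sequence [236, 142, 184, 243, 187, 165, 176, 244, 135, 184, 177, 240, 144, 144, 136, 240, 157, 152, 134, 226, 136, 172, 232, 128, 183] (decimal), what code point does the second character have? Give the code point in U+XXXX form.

U+FB970

Offset 0: leading byte 0xEC = 11101100 → 3-byte char #1 = EC 8E B8.
Offset 3: leading byte 0xF3 = 11110011 → 4-byte char #2 = F3 BB A5 B0.
Leading byte 0xF3 = 11110011 matches 11110xxx → 4-byte sequence.
Byte 1: 0xF3 = 11110011, payload 011 (3 bits).
Byte 2: 0xBB = 10111011 (10xxxxxx ✓), payload 111011.
Byte 3: 0xA5 = 10100101 (10xxxxxx ✓), payload 100101.
Byte 4: 0xB0 = 10110000 (10xxxxxx ✓), payload 110000.
Concatenate: 011111011100101110000 = 0xFB970 (21 bits → U+FB970).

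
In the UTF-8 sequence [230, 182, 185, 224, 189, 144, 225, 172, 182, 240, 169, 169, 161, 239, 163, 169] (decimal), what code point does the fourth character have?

U+29A61

Offset 0: leading byte 0xE6 = 11100110 → 3-byte char #1 = E6 B6 B9.
Offset 3: leading byte 0xE0 = 11100000 → 3-byte char #2 = E0 BD 90.
Offset 6: leading byte 0xE1 = 11100001 → 3-byte char #3 = E1 AC B6.
Offset 9: leading byte 0xF0 = 11110000 → 4-byte char #4 = F0 A9 A9 A1.
Leading byte 0xF0 = 11110000 matches 11110xxx → 4-byte sequence.
Byte 1: 0xF0 = 11110000, payload 000 (3 bits).
Byte 2: 0xA9 = 10101001 (10xxxxxx ✓), payload 101001.
Byte 3: 0xA9 = 10101001 (10xxxxxx ✓), payload 101001.
Byte 4: 0xA1 = 10100001 (10xxxxxx ✓), payload 100001.
Concatenate: 000101001101001100001 = 0x29A61 (21 bits → U+29A61).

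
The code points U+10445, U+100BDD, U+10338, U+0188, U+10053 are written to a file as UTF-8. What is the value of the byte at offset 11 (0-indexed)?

0xB8

U+10445 → 4-byte form F0 90 91 85 at offsets 0–3.
U+100BDD → 4-byte form F4 80 AF 9D at offsets 4–7.
U+10338 → 4-byte form F0 90 8C B8 at offsets 8–11.
Offset 11 falls in char 3's range; it's byte 4 of F0 90 8C B8 = 0xB8.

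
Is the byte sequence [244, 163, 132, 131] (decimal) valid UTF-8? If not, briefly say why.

Leading byte 0xF4 = 11110100 → 4-byte form.
Payload = 0x123103, which exceeds U+10FFFF, the maximum Unicode code point. (Leading bytes F5–FF, or F4 followed by ≥ 0x90, are invalid.)

invalid (encodes a value above U+10FFFF)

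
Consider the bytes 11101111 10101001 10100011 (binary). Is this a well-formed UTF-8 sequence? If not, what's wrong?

valid

Leading byte 0xEF = 11101111 → 3-byte form.
Continuation bytes 0xA9=10101001, 0xA3=10100011 all match 10xxxxxx.
Decoded value 0xFA63 is ≥ 0x800 (shortest form) and not a surrogate.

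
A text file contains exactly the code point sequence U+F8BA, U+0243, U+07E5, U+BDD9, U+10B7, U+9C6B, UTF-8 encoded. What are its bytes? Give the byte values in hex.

EF A2 BA C9 83 DF A5 EB B7 99 E1 82 B7 E9 B1 AB

U+F8BA: 3-byte form → EF A2 BA.
U+0243: 2-byte form → C9 83.
U+07E5: 2-byte form → DF A5.
U+BDD9: 3-byte form → EB B7 99.
U+10B7: 3-byte form → E1 82 B7.
U+9C6B: 3-byte form → E9 B1 AB.
Concatenated (16 bytes): EF A2 BA C9 83 DF A5 EB B7 99 E1 82 B7 E9 B1 AB.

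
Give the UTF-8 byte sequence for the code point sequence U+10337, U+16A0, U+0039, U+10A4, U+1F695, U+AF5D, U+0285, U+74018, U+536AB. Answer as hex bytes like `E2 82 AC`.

F0 90 8C B7 E1 9A A0 39 E1 82 A4 F0 9F 9A 95 EA BD 9D CA 85 F1 B4 80 98 F1 93 9A AB

U+10337: 4-byte form → F0 90 8C B7.
U+16A0: 3-byte form → E1 9A A0.
U+0039: 1-byte form → 39.
U+10A4: 3-byte form → E1 82 A4.
U+1F695: 4-byte form → F0 9F 9A 95.
U+AF5D: 3-byte form → EA BD 9D.
U+0285: 2-byte form → CA 85.
U+74018: 4-byte form → F1 B4 80 98.
U+536AB: 4-byte form → F1 93 9A AB.
Concatenated (28 bytes): F0 90 8C B7 E1 9A A0 39 E1 82 A4 F0 9F 9A 95 EA BD 9D CA 85 F1 B4 80 98 F1 93 9A AB.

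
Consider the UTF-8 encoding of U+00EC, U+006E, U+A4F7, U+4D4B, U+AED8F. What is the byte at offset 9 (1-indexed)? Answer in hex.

0x8B

1-indexed offset 9 is 0-indexed offset 8.
U+00EC → 2-byte form C3 AC at offsets 0–1.
U+006E → 1-byte form 6E at offsets 2–2.
U+A4F7 → 3-byte form EA 93 B7 at offsets 3–5.
U+4D4B → 3-byte form E4 B5 8B at offsets 6–8.
Offset 8 falls in char 4's range; it's byte 3 of E4 B5 8B = 0x8B.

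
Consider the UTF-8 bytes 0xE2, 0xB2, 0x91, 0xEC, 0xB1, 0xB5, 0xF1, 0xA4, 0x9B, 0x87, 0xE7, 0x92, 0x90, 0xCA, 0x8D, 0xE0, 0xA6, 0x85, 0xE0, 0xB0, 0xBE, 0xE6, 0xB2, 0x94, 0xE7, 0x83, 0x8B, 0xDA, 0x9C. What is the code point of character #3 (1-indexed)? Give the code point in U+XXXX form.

Offset 0: leading byte 0xE2 = 11100010 → 3-byte char #1 = E2 B2 91.
Offset 3: leading byte 0xEC = 11101100 → 3-byte char #2 = EC B1 B5.
Offset 6: leading byte 0xF1 = 11110001 → 4-byte char #3 = F1 A4 9B 87.
Leading byte 0xF1 = 11110001 matches 11110xxx → 4-byte sequence.
Byte 1: 0xF1 = 11110001, payload 001 (3 bits).
Byte 2: 0xA4 = 10100100 (10xxxxxx ✓), payload 100100.
Byte 3: 0x9B = 10011011 (10xxxxxx ✓), payload 011011.
Byte 4: 0x87 = 10000111 (10xxxxxx ✓), payload 000111.
Concatenate: 001100100011011000111 = 0x646C7 (21 bits → U+646C7).

U+646C7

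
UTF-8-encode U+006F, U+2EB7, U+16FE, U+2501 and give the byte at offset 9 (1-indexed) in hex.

1-indexed offset 9 is 0-indexed offset 8.
U+006F → 1-byte form 6F at offsets 0–0.
U+2EB7 → 3-byte form E2 BA B7 at offsets 1–3.
U+16FE → 3-byte form E1 9B BE at offsets 4–6.
U+2501 → 3-byte form E2 94 81 at offsets 7–9.
Offset 8 falls in char 4's range; it's byte 2 of E2 94 81 = 0x94.

0x94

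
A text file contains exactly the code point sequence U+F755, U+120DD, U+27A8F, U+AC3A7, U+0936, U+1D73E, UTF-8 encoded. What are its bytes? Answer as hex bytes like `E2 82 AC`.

EF 9D 95 F0 92 83 9D F0 A7 AA 8F F2 AC 8E A7 E0 A4 B6 F0 9D 9C BE

U+F755: 3-byte form → EF 9D 95.
U+120DD: 4-byte form → F0 92 83 9D.
U+27A8F: 4-byte form → F0 A7 AA 8F.
U+AC3A7: 4-byte form → F2 AC 8E A7.
U+0936: 3-byte form → E0 A4 B6.
U+1D73E: 4-byte form → F0 9D 9C BE.
Concatenated (22 bytes): EF 9D 95 F0 92 83 9D F0 A7 AA 8F F2 AC 8E A7 E0 A4 B6 F0 9D 9C BE.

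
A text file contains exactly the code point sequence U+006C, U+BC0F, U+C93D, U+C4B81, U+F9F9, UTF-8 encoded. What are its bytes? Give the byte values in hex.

6C EB B0 8F EC A4 BD F3 84 AE 81 EF A7 B9

U+006C: 1-byte form → 6C.
U+BC0F: 3-byte form → EB B0 8F.
U+C93D: 3-byte form → EC A4 BD.
U+C4B81: 4-byte form → F3 84 AE 81.
U+F9F9: 3-byte form → EF A7 B9.
Concatenated (14 bytes): 6C EB B0 8F EC A4 BD F3 84 AE 81 EF A7 B9.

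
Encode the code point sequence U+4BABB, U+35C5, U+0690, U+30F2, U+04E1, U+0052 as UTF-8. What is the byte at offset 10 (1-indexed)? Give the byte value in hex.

1-indexed offset 10 is 0-indexed offset 9.
U+4BABB → 4-byte form F1 8B AA BB at offsets 0–3.
U+35C5 → 3-byte form E3 97 85 at offsets 4–6.
U+0690 → 2-byte form DA 90 at offsets 7–8.
U+30F2 → 3-byte form E3 83 B2 at offsets 9–11.
Offset 9 falls in char 4's range; it's byte 1 of E3 83 B2 = 0xE3.

0xE3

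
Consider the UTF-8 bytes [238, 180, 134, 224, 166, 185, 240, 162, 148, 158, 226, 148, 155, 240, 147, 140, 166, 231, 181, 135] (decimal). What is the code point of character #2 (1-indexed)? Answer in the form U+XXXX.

U+09B9

Offset 0: leading byte 0xEE = 11101110 → 3-byte char #1 = EE B4 86.
Offset 3: leading byte 0xE0 = 11100000 → 3-byte char #2 = E0 A6 B9.
Leading byte 0xE0 = 11100000 matches 1110xxxx → 3-byte sequence.
Byte 1: 0xE0 = 11100000, payload 0000 (4 bits).
Byte 2: 0xA6 = 10100110 (10xxxxxx ✓), payload 100110.
Byte 3: 0xB9 = 10111001 (10xxxxxx ✓), payload 111001.
Concatenate: 0000100110111001 = 0x9B9 (16 bits → U+09B9).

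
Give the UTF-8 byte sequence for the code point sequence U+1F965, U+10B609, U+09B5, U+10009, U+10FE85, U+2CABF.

U+1F965: 4-byte form → F0 9F A5 A5.
U+10B609: 4-byte form → F4 8B 98 89.
U+09B5: 3-byte form → E0 A6 B5.
U+10009: 4-byte form → F0 90 80 89.
U+10FE85: 4-byte form → F4 8F BA 85.
U+2CABF: 4-byte form → F0 AC AA BF.
Concatenated (23 bytes): F0 9F A5 A5 F4 8B 98 89 E0 A6 B5 F0 90 80 89 F4 8F BA 85 F0 AC AA BF.

F0 9F A5 A5 F4 8B 98 89 E0 A6 B5 F0 90 80 89 F4 8F BA 85 F0 AC AA BF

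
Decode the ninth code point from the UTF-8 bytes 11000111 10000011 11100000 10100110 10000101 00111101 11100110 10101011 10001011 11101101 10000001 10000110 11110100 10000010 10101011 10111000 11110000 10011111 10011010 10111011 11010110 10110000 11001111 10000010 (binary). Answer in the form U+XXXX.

U+03C2

Offset 0: leading byte 0xC7 = 11000111 → 2-byte char #1 = C7 83.
Offset 2: leading byte 0xE0 = 11100000 → 3-byte char #2 = E0 A6 85.
Offset 5: leading byte 0x3D = 00111101 → 1-byte char #3 = 3D.
Offset 6: leading byte 0xE6 = 11100110 → 3-byte char #4 = E6 AB 8B.
Offset 9: leading byte 0xED = 11101101 → 3-byte char #5 = ED 81 86.
Offset 12: leading byte 0xF4 = 11110100 → 4-byte char #6 = F4 82 AB B8.
Offset 16: leading byte 0xF0 = 11110000 → 4-byte char #7 = F0 9F 9A BB.
Offset 20: leading byte 0xD6 = 11010110 → 2-byte char #8 = D6 B0.
Offset 22: leading byte 0xCF = 11001111 → 2-byte char #9 = CF 82.
Leading byte 0xCF = 11001111 matches 110xxxxx → 2-byte sequence.
Byte 1: 0xCF = 11001111, payload 01111 (5 bits).
Byte 2: 0x82 = 10000010 (10xxxxxx ✓), payload 000010.
Concatenate: 01111000010 = 0x3C2 (11 bits → U+03C2).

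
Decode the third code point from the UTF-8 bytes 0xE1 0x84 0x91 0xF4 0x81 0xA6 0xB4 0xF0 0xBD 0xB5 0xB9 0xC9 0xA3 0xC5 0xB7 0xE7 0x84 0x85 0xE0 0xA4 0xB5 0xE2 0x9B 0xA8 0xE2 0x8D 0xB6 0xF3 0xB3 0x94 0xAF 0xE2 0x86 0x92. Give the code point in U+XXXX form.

Offset 0: leading byte 0xE1 = 11100001 → 3-byte char #1 = E1 84 91.
Offset 3: leading byte 0xF4 = 11110100 → 4-byte char #2 = F4 81 A6 B4.
Offset 7: leading byte 0xF0 = 11110000 → 4-byte char #3 = F0 BD B5 B9.
Leading byte 0xF0 = 11110000 matches 11110xxx → 4-byte sequence.
Byte 1: 0xF0 = 11110000, payload 000 (3 bits).
Byte 2: 0xBD = 10111101 (10xxxxxx ✓), payload 111101.
Byte 3: 0xB5 = 10110101 (10xxxxxx ✓), payload 110101.
Byte 4: 0xB9 = 10111001 (10xxxxxx ✓), payload 111001.
Concatenate: 000111101110101111001 = 0x3DD79 (21 bits → U+3DD79).

U+3DD79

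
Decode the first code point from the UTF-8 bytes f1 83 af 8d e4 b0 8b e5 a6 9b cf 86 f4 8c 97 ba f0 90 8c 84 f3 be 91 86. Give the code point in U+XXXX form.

U+43BCD

Offset 0: leading byte 0xF1 = 11110001 → 4-byte char #1 = F1 83 AF 8D.
Leading byte 0xF1 = 11110001 matches 11110xxx → 4-byte sequence.
Byte 1: 0xF1 = 11110001, payload 001 (3 bits).
Byte 2: 0x83 = 10000011 (10xxxxxx ✓), payload 000011.
Byte 3: 0xAF = 10101111 (10xxxxxx ✓), payload 101111.
Byte 4: 0x8D = 10001101 (10xxxxxx ✓), payload 001101.
Concatenate: 001000011101111001101 = 0x43BCD (21 bits → U+43BCD).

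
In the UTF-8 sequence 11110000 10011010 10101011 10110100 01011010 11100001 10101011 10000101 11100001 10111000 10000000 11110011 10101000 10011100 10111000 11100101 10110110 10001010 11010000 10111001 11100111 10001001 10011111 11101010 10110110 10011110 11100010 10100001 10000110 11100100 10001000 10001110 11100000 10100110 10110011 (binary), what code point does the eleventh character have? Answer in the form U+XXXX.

U+420E

Offset 0: leading byte 0xF0 = 11110000 → 4-byte char #1 = F0 9A AB B4.
Offset 4: leading byte 0x5A = 01011010 → 1-byte char #2 = 5A.
Offset 5: leading byte 0xE1 = 11100001 → 3-byte char #3 = E1 AB 85.
Offset 8: leading byte 0xE1 = 11100001 → 3-byte char #4 = E1 B8 80.
Offset 11: leading byte 0xF3 = 11110011 → 4-byte char #5 = F3 A8 9C B8.
Offset 15: leading byte 0xE5 = 11100101 → 3-byte char #6 = E5 B6 8A.
Offset 18: leading byte 0xD0 = 11010000 → 2-byte char #7 = D0 B9.
Offset 20: leading byte 0xE7 = 11100111 → 3-byte char #8 = E7 89 9F.
Offset 23: leading byte 0xEA = 11101010 → 3-byte char #9 = EA B6 9E.
Offset 26: leading byte 0xE2 = 11100010 → 3-byte char #10 = E2 A1 86.
Offset 29: leading byte 0xE4 = 11100100 → 3-byte char #11 = E4 88 8E.
Leading byte 0xE4 = 11100100 matches 1110xxxx → 3-byte sequence.
Byte 1: 0xE4 = 11100100, payload 0100 (4 bits).
Byte 2: 0x88 = 10001000 (10xxxxxx ✓), payload 001000.
Byte 3: 0x8E = 10001110 (10xxxxxx ✓), payload 001110.
Concatenate: 0100001000001110 = 0x420E (16 bits → U+420E).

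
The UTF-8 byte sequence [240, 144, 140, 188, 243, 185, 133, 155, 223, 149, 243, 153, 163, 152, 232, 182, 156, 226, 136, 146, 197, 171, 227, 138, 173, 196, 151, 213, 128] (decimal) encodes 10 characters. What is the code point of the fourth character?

Offset 0: leading byte 0xF0 = 11110000 → 4-byte char #1 = F0 90 8C BC.
Offset 4: leading byte 0xF3 = 11110011 → 4-byte char #2 = F3 B9 85 9B.
Offset 8: leading byte 0xDF = 11011111 → 2-byte char #3 = DF 95.
Offset 10: leading byte 0xF3 = 11110011 → 4-byte char #4 = F3 99 A3 98.
Leading byte 0xF3 = 11110011 matches 11110xxx → 4-byte sequence.
Byte 1: 0xF3 = 11110011, payload 011 (3 bits).
Byte 2: 0x99 = 10011001 (10xxxxxx ✓), payload 011001.
Byte 3: 0xA3 = 10100011 (10xxxxxx ✓), payload 100011.
Byte 4: 0x98 = 10011000 (10xxxxxx ✓), payload 011000.
Concatenate: 011011001100011011000 = 0xD98D8 (21 bits → U+D98D8).

U+D98D8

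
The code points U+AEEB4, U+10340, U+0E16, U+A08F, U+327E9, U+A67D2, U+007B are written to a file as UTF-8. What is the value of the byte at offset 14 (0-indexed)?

0xF0

U+AEEB4 → 4-byte form F2 AE BA B4 at offsets 0–3.
U+10340 → 4-byte form F0 90 8D 80 at offsets 4–7.
U+0E16 → 3-byte form E0 B8 96 at offsets 8–10.
U+A08F → 3-byte form EA 82 8F at offsets 11–13.
U+327E9 → 4-byte form F0 B2 9F A9 at offsets 14–17.
Offset 14 falls in char 5's range; it's byte 1 of F0 B2 9F A9 = 0xF0.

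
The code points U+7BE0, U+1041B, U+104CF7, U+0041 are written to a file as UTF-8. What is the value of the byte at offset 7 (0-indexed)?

U+7BE0 → 3-byte form E7 AF A0 at offsets 0–2.
U+1041B → 4-byte form F0 90 90 9B at offsets 3–6.
U+104CF7 → 4-byte form F4 84 B3 B7 at offsets 7–10.
Offset 7 falls in char 3's range; it's byte 1 of F4 84 B3 B7 = 0xF4.

0xF4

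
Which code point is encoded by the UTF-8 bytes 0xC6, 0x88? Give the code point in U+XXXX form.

U+0188

Leading byte 0xC6 = 11000110 matches 110xxxxx → 2-byte sequence.
Byte 1: 0xC6 = 11000110, payload 00110 (5 bits).
Byte 2: 0x88 = 10001000 (10xxxxxx ✓), payload 001000.
Concatenate: 00110001000 = 0x188 (11 bits → U+0188).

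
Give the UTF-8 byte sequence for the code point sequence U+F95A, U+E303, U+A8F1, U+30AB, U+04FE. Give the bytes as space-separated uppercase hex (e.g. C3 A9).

EF A5 9A EE 8C 83 EA A3 B1 E3 82 AB D3 BE

U+F95A: 3-byte form → EF A5 9A.
U+E303: 3-byte form → EE 8C 83.
U+A8F1: 3-byte form → EA A3 B1.
U+30AB: 3-byte form → E3 82 AB.
U+04FE: 2-byte form → D3 BE.
Concatenated (14 bytes): EF A5 9A EE 8C 83 EA A3 B1 E3 82 AB D3 BE.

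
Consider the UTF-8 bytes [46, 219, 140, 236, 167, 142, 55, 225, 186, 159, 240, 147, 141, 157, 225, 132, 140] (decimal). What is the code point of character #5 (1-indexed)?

U+1E9F

Offset 0: leading byte 0x2E = 00101110 → 1-byte char #1 = 2E.
Offset 1: leading byte 0xDB = 11011011 → 2-byte char #2 = DB 8C.
Offset 3: leading byte 0xEC = 11101100 → 3-byte char #3 = EC A7 8E.
Offset 6: leading byte 0x37 = 00110111 → 1-byte char #4 = 37.
Offset 7: leading byte 0xE1 = 11100001 → 3-byte char #5 = E1 BA 9F.
Leading byte 0xE1 = 11100001 matches 1110xxxx → 3-byte sequence.
Byte 1: 0xE1 = 11100001, payload 0001 (4 bits).
Byte 2: 0xBA = 10111010 (10xxxxxx ✓), payload 111010.
Byte 3: 0x9F = 10011111 (10xxxxxx ✓), payload 011111.
Concatenate: 0001111010011111 = 0x1E9F (16 bits → U+1E9F).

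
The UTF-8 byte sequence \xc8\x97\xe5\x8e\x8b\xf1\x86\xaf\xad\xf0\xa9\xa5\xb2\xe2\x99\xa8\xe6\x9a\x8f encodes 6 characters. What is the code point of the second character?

U+538B

Offset 0: leading byte 0xC8 = 11001000 → 2-byte char #1 = C8 97.
Offset 2: leading byte 0xE5 = 11100101 → 3-byte char #2 = E5 8E 8B.
Leading byte 0xE5 = 11100101 matches 1110xxxx → 3-byte sequence.
Byte 1: 0xE5 = 11100101, payload 0101 (4 bits).
Byte 2: 0x8E = 10001110 (10xxxxxx ✓), payload 001110.
Byte 3: 0x8B = 10001011 (10xxxxxx ✓), payload 001011.
Concatenate: 0101001110001011 = 0x538B (16 bits → U+538B).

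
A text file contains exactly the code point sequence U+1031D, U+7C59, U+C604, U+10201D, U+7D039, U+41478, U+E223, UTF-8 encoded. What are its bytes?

F0 90 8C 9D E7 B1 99 EC 98 84 F4 82 80 9D F1 BD 80 B9 F1 81 91 B8 EE 88 A3

U+1031D: 4-byte form → F0 90 8C 9D.
U+7C59: 3-byte form → E7 B1 99.
U+C604: 3-byte form → EC 98 84.
U+10201D: 4-byte form → F4 82 80 9D.
U+7D039: 4-byte form → F1 BD 80 B9.
U+41478: 4-byte form → F1 81 91 B8.
U+E223: 3-byte form → EE 88 A3.
Concatenated (25 bytes): F0 90 8C 9D E7 B1 99 EC 98 84 F4 82 80 9D F1 BD 80 B9 F1 81 91 B8 EE 88 A3.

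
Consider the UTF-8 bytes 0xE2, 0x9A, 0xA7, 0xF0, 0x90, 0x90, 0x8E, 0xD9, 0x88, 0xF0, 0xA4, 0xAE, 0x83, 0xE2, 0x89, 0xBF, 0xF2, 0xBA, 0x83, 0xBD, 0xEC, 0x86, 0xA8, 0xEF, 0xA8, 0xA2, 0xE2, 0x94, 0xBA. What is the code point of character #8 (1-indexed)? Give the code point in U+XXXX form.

U+FA22

Offset 0: leading byte 0xE2 = 11100010 → 3-byte char #1 = E2 9A A7.
Offset 3: leading byte 0xF0 = 11110000 → 4-byte char #2 = F0 90 90 8E.
Offset 7: leading byte 0xD9 = 11011001 → 2-byte char #3 = D9 88.
Offset 9: leading byte 0xF0 = 11110000 → 4-byte char #4 = F0 A4 AE 83.
Offset 13: leading byte 0xE2 = 11100010 → 3-byte char #5 = E2 89 BF.
Offset 16: leading byte 0xF2 = 11110010 → 4-byte char #6 = F2 BA 83 BD.
Offset 20: leading byte 0xEC = 11101100 → 3-byte char #7 = EC 86 A8.
Offset 23: leading byte 0xEF = 11101111 → 3-byte char #8 = EF A8 A2.
Leading byte 0xEF = 11101111 matches 1110xxxx → 3-byte sequence.
Byte 1: 0xEF = 11101111, payload 1111 (4 bits).
Byte 2: 0xA8 = 10101000 (10xxxxxx ✓), payload 101000.
Byte 3: 0xA2 = 10100010 (10xxxxxx ✓), payload 100010.
Concatenate: 1111101000100010 = 0xFA22 (16 bits → U+FA22).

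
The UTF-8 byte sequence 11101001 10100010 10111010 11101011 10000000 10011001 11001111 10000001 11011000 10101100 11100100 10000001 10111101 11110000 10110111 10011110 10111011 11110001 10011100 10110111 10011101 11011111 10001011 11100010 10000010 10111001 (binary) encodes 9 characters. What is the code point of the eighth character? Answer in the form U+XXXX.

U+07CB

Offset 0: leading byte 0xE9 = 11101001 → 3-byte char #1 = E9 A2 BA.
Offset 3: leading byte 0xEB = 11101011 → 3-byte char #2 = EB 80 99.
Offset 6: leading byte 0xCF = 11001111 → 2-byte char #3 = CF 81.
Offset 8: leading byte 0xD8 = 11011000 → 2-byte char #4 = D8 AC.
Offset 10: leading byte 0xE4 = 11100100 → 3-byte char #5 = E4 81 BD.
Offset 13: leading byte 0xF0 = 11110000 → 4-byte char #6 = F0 B7 9E BB.
Offset 17: leading byte 0xF1 = 11110001 → 4-byte char #7 = F1 9C B7 9D.
Offset 21: leading byte 0xDF = 11011111 → 2-byte char #8 = DF 8B.
Leading byte 0xDF = 11011111 matches 110xxxxx → 2-byte sequence.
Byte 1: 0xDF = 11011111, payload 11111 (5 bits).
Byte 2: 0x8B = 10001011 (10xxxxxx ✓), payload 001011.
Concatenate: 11111001011 = 0x7CB (11 bits → U+07CB).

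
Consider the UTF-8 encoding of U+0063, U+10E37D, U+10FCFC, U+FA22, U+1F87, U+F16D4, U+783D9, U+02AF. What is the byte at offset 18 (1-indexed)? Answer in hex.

0x9B

1-indexed offset 18 is 0-indexed offset 17.
U+0063 → 1-byte form 63 at offsets 0–0.
U+10E37D → 4-byte form F4 8E 8D BD at offsets 1–4.
U+10FCFC → 4-byte form F4 8F B3 BC at offsets 5–8.
U+FA22 → 3-byte form EF A8 A2 at offsets 9–11.
U+1F87 → 3-byte form E1 BE 87 at offsets 12–14.
U+F16D4 → 4-byte form F3 B1 9B 94 at offsets 15–18.
Offset 17 falls in char 6's range; it's byte 3 of F3 B1 9B 94 = 0x9B.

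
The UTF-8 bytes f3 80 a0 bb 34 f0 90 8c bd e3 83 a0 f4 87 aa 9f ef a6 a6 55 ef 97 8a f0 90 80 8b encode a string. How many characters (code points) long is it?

Byte at offset 0: 0xF3 = 11110011 → 4-byte char (#1). Advance 4.
Byte at offset 4: 0x34 = 00110100 → 1-byte char (#2). Advance 1.
Byte at offset 5: 0xF0 = 11110000 → 4-byte char (#3). Advance 4.
Byte at offset 9: 0xE3 = 11100011 → 3-byte char (#4). Advance 3.
Byte at offset 12: 0xF4 = 11110100 → 4-byte char (#5). Advance 4.
Byte at offset 16: 0xEF = 11101111 → 3-byte char (#6). Advance 3.
Byte at offset 19: 0x55 = 01010101 → 1-byte char (#7). Advance 1.
Byte at offset 20: 0xEF = 11101111 → 3-byte char (#8). Advance 3.
Byte at offset 23: 0xF0 = 11110000 → 4-byte char (#9). Advance 4.
Reached end at offset 27 after 9 code points.

9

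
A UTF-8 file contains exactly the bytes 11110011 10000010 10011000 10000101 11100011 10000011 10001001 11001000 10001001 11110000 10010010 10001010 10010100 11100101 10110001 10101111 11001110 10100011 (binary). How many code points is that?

Byte at offset 0: 0xF3 = 11110011 → 4-byte char (#1). Advance 4.
Byte at offset 4: 0xE3 = 11100011 → 3-byte char (#2). Advance 3.
Byte at offset 7: 0xC8 = 11001000 → 2-byte char (#3). Advance 2.
Byte at offset 9: 0xF0 = 11110000 → 4-byte char (#4). Advance 4.
Byte at offset 13: 0xE5 = 11100101 → 3-byte char (#5). Advance 3.
Byte at offset 16: 0xCE = 11001110 → 2-byte char (#6). Advance 2.
Reached end at offset 18 after 6 code points.

6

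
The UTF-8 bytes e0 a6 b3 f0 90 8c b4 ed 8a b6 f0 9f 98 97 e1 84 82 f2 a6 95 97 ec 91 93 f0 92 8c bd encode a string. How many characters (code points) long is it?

8

Byte at offset 0: 0xE0 = 11100000 → 3-byte char (#1). Advance 3.
Byte at offset 3: 0xF0 = 11110000 → 4-byte char (#2). Advance 4.
Byte at offset 7: 0xED = 11101101 → 3-byte char (#3). Advance 3.
Byte at offset 10: 0xF0 = 11110000 → 4-byte char (#4). Advance 4.
Byte at offset 14: 0xE1 = 11100001 → 3-byte char (#5). Advance 3.
Byte at offset 17: 0xF2 = 11110010 → 4-byte char (#6). Advance 4.
Byte at offset 21: 0xEC = 11101100 → 3-byte char (#7). Advance 3.
Byte at offset 24: 0xF0 = 11110000 → 4-byte char (#8). Advance 4.
Reached end at offset 28 after 8 code points.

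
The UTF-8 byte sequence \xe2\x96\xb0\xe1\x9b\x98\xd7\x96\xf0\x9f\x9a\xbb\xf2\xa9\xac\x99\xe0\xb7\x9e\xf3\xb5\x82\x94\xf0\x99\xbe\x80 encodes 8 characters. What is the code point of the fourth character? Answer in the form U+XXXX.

Offset 0: leading byte 0xE2 = 11100010 → 3-byte char #1 = E2 96 B0.
Offset 3: leading byte 0xE1 = 11100001 → 3-byte char #2 = E1 9B 98.
Offset 6: leading byte 0xD7 = 11010111 → 2-byte char #3 = D7 96.
Offset 8: leading byte 0xF0 = 11110000 → 4-byte char #4 = F0 9F 9A BB.
Leading byte 0xF0 = 11110000 matches 11110xxx → 4-byte sequence.
Byte 1: 0xF0 = 11110000, payload 000 (3 bits).
Byte 2: 0x9F = 10011111 (10xxxxxx ✓), payload 011111.
Byte 3: 0x9A = 10011010 (10xxxxxx ✓), payload 011010.
Byte 4: 0xBB = 10111011 (10xxxxxx ✓), payload 111011.
Concatenate: 000011111011010111011 = 0x1F6BB (21 bits → U+1F6BB).

U+1F6BB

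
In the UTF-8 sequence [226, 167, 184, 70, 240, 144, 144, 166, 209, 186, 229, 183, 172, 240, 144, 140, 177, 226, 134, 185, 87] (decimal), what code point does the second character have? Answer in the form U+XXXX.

Offset 0: leading byte 0xE2 = 11100010 → 3-byte char #1 = E2 A7 B8.
Offset 3: leading byte 0x46 = 01000110 → 1-byte char #2 = 46.
Leading byte 0x46 = 01000110 matches 0xxxxxxx → 1-byte sequence.
Byte 1: 0x46 = 01000110, payload 1000110 (7 bits).
Concatenate: 1000110 = 0x46 (7 bits → U+0046).

U+0046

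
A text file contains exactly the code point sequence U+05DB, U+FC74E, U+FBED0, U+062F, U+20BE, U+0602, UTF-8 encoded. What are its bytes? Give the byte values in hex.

D7 9B F3 BC 9D 8E F3 BB BB 90 D8 AF E2 82 BE D8 82

U+05DB: 2-byte form → D7 9B.
U+FC74E: 4-byte form → F3 BC 9D 8E.
U+FBED0: 4-byte form → F3 BB BB 90.
U+062F: 2-byte form → D8 AF.
U+20BE: 3-byte form → E2 82 BE.
U+0602: 2-byte form → D8 82.
Concatenated (17 bytes): D7 9B F3 BC 9D 8E F3 BB BB 90 D8 AF E2 82 BE D8 82.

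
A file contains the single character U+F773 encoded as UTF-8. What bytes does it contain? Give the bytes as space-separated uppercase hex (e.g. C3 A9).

U+F773 = 0xF773 = 63347 decimal. In range U+0800–U+FFFF → 3-byte form: 1110xxxx 10xxxxxx 10xxxxxx.
Binary (16 bits): 1111011101110011.
Split 4+6+6: 1111 | 011101 | 110011.
Byte 1: 11101111 = 0xEF.
Byte 2: 10011101 = 0x9D.
Byte 3: 10110011 = 0xB3.

EF 9D B3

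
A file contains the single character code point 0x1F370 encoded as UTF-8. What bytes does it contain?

U+1F370 = 0x1F370 = 127856 decimal. In range U+10000–U+10FFFF → 4-byte form: 11110xxx 10xxxxxx 10xxxxxx 10xxxxxx.
Binary (21 bits): 000011111001101110000.
Split 3+6+6+6: 000 | 011111 | 001101 | 110000.
Byte 1: 11110000 = 0xF0.
Byte 2: 10011111 = 0x9F.
Byte 3: 10001101 = 0x8D.
Byte 4: 10110000 = 0xB0.

F0 9F 8D B0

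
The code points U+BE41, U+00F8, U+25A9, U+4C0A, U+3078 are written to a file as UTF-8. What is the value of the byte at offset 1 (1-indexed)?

0xEB

1-indexed offset 1 is 0-indexed offset 0.
U+BE41 → 3-byte form EB B9 81 at offsets 0–2.
Offset 0 falls in char 1's range; it's byte 1 of EB B9 81 = 0xEB.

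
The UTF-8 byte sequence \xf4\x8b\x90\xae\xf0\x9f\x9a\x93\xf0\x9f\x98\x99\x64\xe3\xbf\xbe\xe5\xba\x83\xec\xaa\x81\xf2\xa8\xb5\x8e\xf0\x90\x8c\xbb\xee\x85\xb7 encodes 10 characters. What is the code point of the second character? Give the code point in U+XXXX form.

Offset 0: leading byte 0xF4 = 11110100 → 4-byte char #1 = F4 8B 90 AE.
Offset 4: leading byte 0xF0 = 11110000 → 4-byte char #2 = F0 9F 9A 93.
Leading byte 0xF0 = 11110000 matches 11110xxx → 4-byte sequence.
Byte 1: 0xF0 = 11110000, payload 000 (3 bits).
Byte 2: 0x9F = 10011111 (10xxxxxx ✓), payload 011111.
Byte 3: 0x9A = 10011010 (10xxxxxx ✓), payload 011010.
Byte 4: 0x93 = 10010011 (10xxxxxx ✓), payload 010011.
Concatenate: 000011111011010010011 = 0x1F693 (21 bits → U+1F693).

U+1F693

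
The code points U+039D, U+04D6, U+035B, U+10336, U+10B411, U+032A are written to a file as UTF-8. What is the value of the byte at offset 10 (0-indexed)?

0xF4

U+039D → 2-byte form CE 9D at offsets 0–1.
U+04D6 → 2-byte form D3 96 at offsets 2–3.
U+035B → 2-byte form CD 9B at offsets 4–5.
U+10336 → 4-byte form F0 90 8C B6 at offsets 6–9.
U+10B411 → 4-byte form F4 8B 90 91 at offsets 10–13.
Offset 10 falls in char 5's range; it's byte 1 of F4 8B 90 91 = 0xF4.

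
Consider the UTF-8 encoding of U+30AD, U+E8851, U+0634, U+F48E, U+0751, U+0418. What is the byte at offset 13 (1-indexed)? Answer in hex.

0xDD

1-indexed offset 13 is 0-indexed offset 12.
U+30AD → 3-byte form E3 82 AD at offsets 0–2.
U+E8851 → 4-byte form F3 A8 A1 91 at offsets 3–6.
U+0634 → 2-byte form D8 B4 at offsets 7–8.
U+F48E → 3-byte form EF 92 8E at offsets 9–11.
U+0751 → 2-byte form DD 91 at offsets 12–13.
Offset 12 falls in char 5's range; it's byte 1 of DD 91 = 0xDD.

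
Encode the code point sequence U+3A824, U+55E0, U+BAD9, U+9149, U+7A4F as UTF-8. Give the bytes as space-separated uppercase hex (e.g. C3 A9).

U+3A824: 4-byte form → F0 BA A0 A4.
U+55E0: 3-byte form → E5 97 A0.
U+BAD9: 3-byte form → EB AB 99.
U+9149: 3-byte form → E9 85 89.
U+7A4F: 3-byte form → E7 A9 8F.
Concatenated (16 bytes): F0 BA A0 A4 E5 97 A0 EB AB 99 E9 85 89 E7 A9 8F.

F0 BA A0 A4 E5 97 A0 EB AB 99 E9 85 89 E7 A9 8F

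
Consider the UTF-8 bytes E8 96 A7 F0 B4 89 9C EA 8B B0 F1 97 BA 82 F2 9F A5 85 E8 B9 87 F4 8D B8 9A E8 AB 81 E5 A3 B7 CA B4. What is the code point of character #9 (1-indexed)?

Offset 0: leading byte 0xE8 = 11101000 → 3-byte char #1 = E8 96 A7.
Offset 3: leading byte 0xF0 = 11110000 → 4-byte char #2 = F0 B4 89 9C.
Offset 7: leading byte 0xEA = 11101010 → 3-byte char #3 = EA 8B B0.
Offset 10: leading byte 0xF1 = 11110001 → 4-byte char #4 = F1 97 BA 82.
Offset 14: leading byte 0xF2 = 11110010 → 4-byte char #5 = F2 9F A5 85.
Offset 18: leading byte 0xE8 = 11101000 → 3-byte char #6 = E8 B9 87.
Offset 21: leading byte 0xF4 = 11110100 → 4-byte char #7 = F4 8D B8 9A.
Offset 25: leading byte 0xE8 = 11101000 → 3-byte char #8 = E8 AB 81.
Offset 28: leading byte 0xE5 = 11100101 → 3-byte char #9 = E5 A3 B7.
Leading byte 0xE5 = 11100101 matches 1110xxxx → 3-byte sequence.
Byte 1: 0xE5 = 11100101, payload 0101 (4 bits).
Byte 2: 0xA3 = 10100011 (10xxxxxx ✓), payload 100011.
Byte 3: 0xB7 = 10110111 (10xxxxxx ✓), payload 110111.
Concatenate: 0101100011110111 = 0x58F7 (16 bits → U+58F7).

U+58F7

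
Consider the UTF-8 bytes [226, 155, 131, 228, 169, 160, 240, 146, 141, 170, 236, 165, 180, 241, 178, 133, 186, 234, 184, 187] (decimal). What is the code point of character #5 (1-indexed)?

U+7217A

Offset 0: leading byte 0xE2 = 11100010 → 3-byte char #1 = E2 9B 83.
Offset 3: leading byte 0xE4 = 11100100 → 3-byte char #2 = E4 A9 A0.
Offset 6: leading byte 0xF0 = 11110000 → 4-byte char #3 = F0 92 8D AA.
Offset 10: leading byte 0xEC = 11101100 → 3-byte char #4 = EC A5 B4.
Offset 13: leading byte 0xF1 = 11110001 → 4-byte char #5 = F1 B2 85 BA.
Leading byte 0xF1 = 11110001 matches 11110xxx → 4-byte sequence.
Byte 1: 0xF1 = 11110001, payload 001 (3 bits).
Byte 2: 0xB2 = 10110010 (10xxxxxx ✓), payload 110010.
Byte 3: 0x85 = 10000101 (10xxxxxx ✓), payload 000101.
Byte 4: 0xBA = 10111010 (10xxxxxx ✓), payload 111010.
Concatenate: 001110010000101111010 = 0x7217A (21 bits → U+7217A).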